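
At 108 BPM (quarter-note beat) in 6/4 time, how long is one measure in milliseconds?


Reasoning:
Quarter-note beat duration = 60000 / 108 ms
Beats per measure (6/4) = 6
One measure = 6 × 60000 / 108 = 360000 / 108 ms
= 3333.3 ms


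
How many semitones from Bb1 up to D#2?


Let's work it out.
Absolute semitone position = octave×12 + chromatic position
Bb1: 1×12 + 10 = 22
D#2: 2×12 + 3 = 27
Difference = 27 - 22 = 5
= 5 semitones


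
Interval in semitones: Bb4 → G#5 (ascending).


Let's work it out.
Absolute semitone position = octave×12 + chromatic position
Bb4: 4×12 + 10 = 58
G#5: 5×12 + 8 = 68
Difference = 68 - 58 = 10
= 10 semitones


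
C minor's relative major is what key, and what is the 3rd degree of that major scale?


Let's work it out.
The relative major shares the key signature and is a minor 3rd above the minor tonic
A minor 3rd above C is Eb
→ relative major of C minor is Eb major
Eb major scale: Eb F G Ab Bb C D
= Eb major; 3rd degree = G


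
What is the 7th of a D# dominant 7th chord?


Solution.
Dominant 7th chord = root + major 3rd + perfect 5th + minor 7th
Seventh chords stack in thirds, so the letter names are D-F-A-C
Root: D#
Major 3rd above D#: F##
Perfect 5th above D#: A#
Minor 7th above D#: C#
The 7th = C#


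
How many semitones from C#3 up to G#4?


Working:
Absolute semitone position = octave×12 + chromatic position
C#3: 3×12 + 1 = 37
G#4: 4×12 + 8 = 56
Difference = 56 - 37 = 19
= 19 semitones


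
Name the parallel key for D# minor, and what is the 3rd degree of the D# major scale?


Parallel keys share the same tonic but differ in mode
D# minor → parallel is D# major
D# major scale: D# E# F## G# A# B# C##
= D# major; 3rd degree = F##


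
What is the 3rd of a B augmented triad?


Solution.
Augmented triad = root + major 3rd (4 semitones) + augmented 5th (8 semitones)
A triad on B stacks thirds, so the chord tones use letter names B-D-F
Root: B
Major 3rd above B: D#
Augmented 5th above B: F##
The 3rd = D#


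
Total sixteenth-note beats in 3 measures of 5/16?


Time signature 5/16: the bottom number 16 means the sixteenth note gets one count
The top number 5 means 5 sixteenth-note beats per measure
Total = 5 × 3 measures
= 15 sixteenth-note beats


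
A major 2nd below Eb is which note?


A 2nd spans 2 letter names, so from E we land on D
A major 2nd = 2 semitones below Eb
Spell D at that pitch: Db
= Db


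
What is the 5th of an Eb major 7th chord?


Reasoning:
Major 7th chord = root + major 3rd + perfect 5th + major 7th
Seventh chords stack in thirds, so the letter names are E-G-B-D
Root: Eb
Major 3rd above Eb: G
Perfect 5th above Eb: Bb
Major 7th above Eb: D
The 5th = Bb


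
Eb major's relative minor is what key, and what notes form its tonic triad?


The relative minor shares the major's key signature and starts on its 6th degree
6th degree = a major 6th above the tonic; a major 6th above Eb is C
→ relative minor of Eb major is C minor
Tonic triad of C minor = root + minor 3rd + perfect 5th = C Eb G
= C minor; triad = C Eb G


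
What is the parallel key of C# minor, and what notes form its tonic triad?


Parallel keys share the same tonic but differ in mode
C# minor → parallel is C# major
Tonic triad of C# major = C# E# G#
= C# major; triad = C# E# G#


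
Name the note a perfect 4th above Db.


Working:
A 4th spans 4 letter names, so from D we land on G
A perfect 4th = 5 semitones above Db
Spell G at that pitch: Gb
= Gb


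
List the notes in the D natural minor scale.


Solution.
Natural minor scale pattern: W-H-W-W-H-W-W (2-1-2-2-1-2-2 semitones)
Starting from D:
  D + 2 semitones → E
  E + 1 semitone → F
  F + 2 semitones → G
  G + 2 semitones → A
  A + 1 semitone → Bb
  Bb + 2 semitones → C
  C + 2 semitones → D
Scale = D E F G A Bb C


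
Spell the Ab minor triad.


Step by step:
Minor triad = root + minor 3rd (3 semitones) + perfect 5th (7 semitones)
A triad on Ab stacks thirds, so the chord tones use letter names A-C-E
Root: Ab
Minor 3rd above Ab: Cb
Perfect 5th above Ab: Eb
Chord = Ab Cb Eb


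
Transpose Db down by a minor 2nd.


Solution.
minor 2nd: 2 letter names, 1 semitones
Letter: D - 1 → C
Pitch: Db - 1 semitones, spelled as a C → C
= C


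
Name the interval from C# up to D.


Working:
Letter names: C → D spans 2 letter names → a 2nd
Semitones: C# → D = 1 half-step
A 2nd of 1 semitone is a minor 2nd
= minor 2nd


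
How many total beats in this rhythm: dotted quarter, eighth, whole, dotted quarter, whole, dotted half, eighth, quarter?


Solution.
Beat values:
  dotted quarter = 1.5 beats
  eighth = 0.5 beats
  whole = 4 beats
  dotted quarter = 1.5 beats
  whole = 4 beats
  dotted half = 3 beats
  eighth = 0.5 beats
  quarter = 1 beat
Sum = 1.5 + 0.5 + 4 + 1.5 + 4 + 3 + 0.5 + 1
= 16 beats


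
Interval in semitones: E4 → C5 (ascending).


Working:
Absolute semitone position = octave×12 + chromatic position
E4: 4×12 + 4 = 52
C5: 5×12 + 0 = 60
Difference = 60 - 52 = 8
= 8 semitones


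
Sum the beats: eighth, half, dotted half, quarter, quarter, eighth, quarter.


Beat values:
  eighth = 0.5 beats
  half = 2 beats
  dotted half = 3 beats
  quarter = 1 beat
  quarter = 1 beat
  eighth = 0.5 beats
  quarter = 1 beat
Sum = 0.5 + 2 + 3 + 1 + 1 + 0.5 + 1
= 9 beats


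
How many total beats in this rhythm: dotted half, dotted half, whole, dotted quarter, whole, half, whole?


Let's work it out.
Beat values:
  dotted half = 3 beats
  dotted half = 3 beats
  whole = 4 beats
  dotted quarter = 1.5 beats
  whole = 4 beats
  half = 2 beats
  whole = 4 beats
Sum = 3 + 3 + 4 + 1.5 + 4 + 2 + 4
= 21.5 beats


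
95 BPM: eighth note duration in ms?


Working:
One quarter-note beat = 60000 / BPM = 60000 / 95 ms
Eighth note = 1/2 × quarter note
Duration = 1/2 × 60000 / 95 = 30000 / 95
= 315.8 ms


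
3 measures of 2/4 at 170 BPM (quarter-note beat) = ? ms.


Working:
Quarter-note beat duration = 60000 / 170 ms
Beats per measure (2/4) = 2
One measure = 2 × 60000 / 170 = 120000 / 170 ms
3 measures = 3 × 120000 / 170 = 360000 / 170
= 2117.6 ms


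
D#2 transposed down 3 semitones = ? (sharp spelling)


D#2: chromatic position 3 in octave 2 → absolute = 2×12 + 3 = 27
Transpose down 3: 27 - 3 = 24
24 = 2×12 + 0 → C in octave 2
Result = C2


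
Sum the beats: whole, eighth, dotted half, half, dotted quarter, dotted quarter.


Step by step:
Beat values:
  whole = 4 beats
  eighth = 0.5 beats
  dotted half = 3 beats
  half = 2 beats
  dotted quarter = 1.5 beats
  dotted quarter = 1.5 beats
Sum = 4 + 0.5 + 3 + 2 + 1.5 + 1.5
= 12.5 beats


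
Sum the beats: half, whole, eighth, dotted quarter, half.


Solution.
Beat values:
  half = 2 beats
  whole = 4 beats
  eighth = 0.5 beats
  dotted quarter = 1.5 beats
  half = 2 beats
Sum = 2 + 4 + 0.5 + 1.5 + 2
= 10 beats


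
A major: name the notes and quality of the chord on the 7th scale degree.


Working:
A major scale: A B C# D E F# G#
Diatonic triad on degree 7 stacks scale notes 7, 2, 4: G# B D
G#→B = 3 semitones; G#→D = 6 semitones → diminished triad
= G# B D (diminished)


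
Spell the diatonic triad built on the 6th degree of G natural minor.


Step by step:
G natural minor scale: G A Bb C D Eb F
Diatonic triad on degree 6 stacks scale notes 6, 1, 3: Eb G Bb
Eb→G = 4 semitones; Eb→Bb = 7 semitones → major triad
= Eb G Bb (major)


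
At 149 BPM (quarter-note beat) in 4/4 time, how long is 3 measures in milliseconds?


Quarter-note beat duration = 60000 / 149 ms
Beats per measure (4/4) = 4
One measure = 4 × 60000 / 149 = 240000 / 149 ms
3 measures = 3 × 240000 / 149 = 720000 / 149
= 4832.2 ms


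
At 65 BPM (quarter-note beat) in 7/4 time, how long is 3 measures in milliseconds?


Quarter-note beat duration = 60000 / 65 ms
Beats per measure (7/4) = 7
One measure = 7 × 60000 / 65 = 420000 / 65 ms
3 measures = 3 × 420000 / 65 = 1260000 / 65
= 19384.6 ms


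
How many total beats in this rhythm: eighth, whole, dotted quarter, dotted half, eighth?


Reasoning:
Beat values:
  eighth = 0.5 beats
  whole = 4 beats
  dotted quarter = 1.5 beats
  dotted half = 3 beats
  eighth = 0.5 beats
Sum = 0.5 + 4 + 1.5 + 3 + 0.5
= 9.5 beats


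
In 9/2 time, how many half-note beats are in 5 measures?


Solution.
Time signature 9/2: the bottom number 2 means the half note gets one count
The top number 9 means 9 half-note beats per measure
Total = 9 × 5 measures
= 45 half-note beats


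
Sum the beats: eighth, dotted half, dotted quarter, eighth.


Reasoning:
Beat values:
  eighth = 0.5 beats
  dotted half = 3 beats
  dotted quarter = 1.5 beats
  eighth = 0.5 beats
Sum = 0.5 + 3 + 1.5 + 0.5
= 5.5 beats


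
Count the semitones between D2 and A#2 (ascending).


Working:
Absolute semitone position = octave×12 + chromatic position
D2: 2×12 + 2 = 26
A#2: 2×12 + 10 = 34
Difference = 34 - 26 = 8
= 8 semitones


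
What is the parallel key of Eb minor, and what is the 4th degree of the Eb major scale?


Reasoning:
Parallel keys share the same tonic but differ in mode
Eb minor → parallel is Eb major
Eb major scale: Eb F G Ab Bb C D
= Eb major; 4th degree = Ab


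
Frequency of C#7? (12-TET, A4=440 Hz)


Let's work it out.
f = 440 × 2^(n/12) where n = semitones from A4
C#7: 28 semitones from A4
f = 440 × 2^(28/12)
f = 2217.46 Hz


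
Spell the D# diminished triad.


Step by step:
Diminished triad = root + minor 3rd (3 semitones) + diminished 5th (6 semitones)
A triad on D# stacks thirds, so the chord tones use letter names D-F-A
Root: D#
Minor 3rd above D#: F#
Diminished 5th above D#: A
Chord = D# F# A


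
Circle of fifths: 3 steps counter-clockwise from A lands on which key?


Reasoning:
Each counter-clockwise step moves down a perfect 5th (= up a perfect 4th)
From A: A → D → G → C
= C


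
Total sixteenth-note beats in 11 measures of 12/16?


Time signature 12/16: the bottom number 16 means the sixteenth note gets one count
The top number 12 means 12 sixteenth-note beats per measure
Total = 12 × 11 measures
= 132 sixteenth-note beats


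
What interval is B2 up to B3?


Letter names: B → B spans 8 letter names → an octave
Semitones: B2 → B3 = 12 half-steps
An octave of 12 semitones is a perfect octave
= perfect octave


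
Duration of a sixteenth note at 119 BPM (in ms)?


Step by step:
One quarter-note beat = 60000 / BPM = 60000 / 119 ms
Sixteenth note = 1/4 × quarter note
Duration = 1/4 × 60000 / 119 = 15000 / 119
= 126.1 ms


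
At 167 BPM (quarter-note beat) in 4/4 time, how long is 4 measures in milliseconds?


Let's work it out.
Quarter-note beat duration = 60000 / 167 ms
Beats per measure (4/4) = 4
One measure = 4 × 60000 / 167 = 240000 / 167 ms
4 measures = 4 × 240000 / 167 = 960000 / 167
= 5748.5 ms


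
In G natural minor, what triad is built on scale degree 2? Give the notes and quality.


Let's work it out.
G natural minor scale: G A Bb C D Eb F
Diatonic triad on degree 2 stacks scale notes 2, 4, 6: A C Eb
A→C = 3 semitones; A→Eb = 6 semitones → diminished triad
= A C Eb (diminished)


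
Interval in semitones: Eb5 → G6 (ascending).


Let's work it out.
Absolute semitone position = octave×12 + chromatic position
Eb5: 5×12 + 3 = 63
G6: 6×12 + 7 = 79
Difference = 79 - 63 = 16
= 16 semitones


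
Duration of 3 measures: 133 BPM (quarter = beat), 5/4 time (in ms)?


Quarter-note beat duration = 60000 / 133 ms
Beats per measure (5/4) = 5
One measure = 5 × 60000 / 133 = 300000 / 133 ms
3 measures = 3 × 300000 / 133 = 900000 / 133
= 6766.9 ms


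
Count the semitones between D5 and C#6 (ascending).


Step by step:
Absolute semitone position = octave×12 + chromatic position
D5: 5×12 + 2 = 62
C#6: 6×12 + 1 = 73
Difference = 73 - 62 = 11
= 11 semitones


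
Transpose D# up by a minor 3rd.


Step by step:
minor 3rd: 3 letter names, 3 semitones
Letter: D + 2 → F
Pitch: D# + 3 semitones, spelled as an F → F#
= F#


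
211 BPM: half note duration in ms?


One quarter-note beat = 60000 / BPM = 60000 / 211 ms
Half note = 2 × quarter note
Duration = 2 × 60000 / 211 = 120000 / 211
= 568.7 ms


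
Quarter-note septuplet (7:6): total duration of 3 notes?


Reasoning:
Septuplet: 7 notes occupy the space of 6 quarter notes
Space = 6 × 1 = 6 beats
Each septuplet note = 6 / 7 = 6/7 beats
3 notes = 3 × 6/7 = 18/7
= 18/7 beats


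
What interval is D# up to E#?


Working:
Letter names: D → E spans 2 letter names → a 2nd
Semitones: D# → E# = 2 half-steps
A 2nd of 2 semitones is a major 2nd
= major 2nd


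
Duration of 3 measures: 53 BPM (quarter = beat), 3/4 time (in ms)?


Let's work it out.
Quarter-note beat duration = 60000 / 53 ms
Beats per measure (3/4) = 3
One measure = 3 × 60000 / 53 = 180000 / 53 ms
3 measures = 3 × 180000 / 53 = 540000 / 53
= 10188.7 ms


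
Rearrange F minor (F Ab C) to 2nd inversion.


Working:
Root position: F Ab C
2nd inversion: move root and 3rd up an octave
Bass note: C
Notes (bottom to top) = C F Ab


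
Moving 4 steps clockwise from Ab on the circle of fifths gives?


Solution.
Each clockwise step on the circle of fifths moves up a perfect 5th
From Ab: Ab → Eb → Bb → F → C
= C


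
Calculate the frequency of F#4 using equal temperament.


Solution.
f = 440 × 2^(n/12) where n = semitones from A4
F#4: -3 semitones from A4
f = 440 × 2^(-3/12)
f = 369.99 Hz


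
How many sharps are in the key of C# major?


Sharp major keys follow the circle of fifths: C(0), G(1), D(2), A(3), E(4), B(5), F#(6), C#(7)
C# major has 7 sharps
Order of sharps: F# C# G# D# A# E# B# → first 7: F#, C#, G#, D#, A#, E#, B#
= 7 sharps


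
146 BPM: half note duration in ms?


One quarter-note beat = 60000 / BPM = 60000 / 146 ms
Half note = 2 × quarter note
Duration = 2 × 60000 / 146 = 120000 / 146
= 821.9 ms


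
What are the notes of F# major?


Step by step:
Major scale pattern: W-W-H-W-W-W-H (2-2-1-2-2-2-1 semitones)
Starting from F#:
  F# + 2 semitones → G#
  G# + 2 semitones → A#
  A# + 1 semitone → B
  B + 2 semitones → C#
  C# + 2 semitones → D#
  D# + 2 semitones → E#
  E# + 1 semitone → F#
Scale = F# G# A# B C# D# E#


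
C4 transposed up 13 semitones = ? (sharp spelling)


Reasoning:
C4: chromatic position 0 in octave 4 → absolute = 4×12 + 0 = 48
Transpose up 13: 48 + 13 = 61
61 = 5×12 + 1 → C# in octave 5
Result = C#5


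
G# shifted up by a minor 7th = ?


Working:
minor 7th: 7 letter names, 10 semitones
Letter: G + 6 → F
Pitch: G# + 10 semitones, spelled as an F → F#
= F#


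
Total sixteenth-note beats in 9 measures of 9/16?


Solution.
Time signature 9/16: the bottom number 16 means the sixteenth note gets one count
The top number 9 means 9 sixteenth-note beats per measure
Total = 9 × 9 measures
= 81 sixteenth-note beats


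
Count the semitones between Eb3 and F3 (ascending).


Solution.
Absolute semitone position = octave×12 + chromatic position
Eb3: 3×12 + 3 = 39
F3: 3×12 + 5 = 41
Difference = 41 - 39 = 2
= 2 semitones


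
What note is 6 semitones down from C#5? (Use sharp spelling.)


C#5: chromatic position 1 in octave 5 → absolute = 5×12 + 1 = 61
Transpose down 6: 61 - 6 = 55
55 = 4×12 + 7 → G in octave 4
Result = G4


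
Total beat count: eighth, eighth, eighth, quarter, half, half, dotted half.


Beat values:
  eighth = 0.5 beats
  eighth = 0.5 beats
  eighth = 0.5 beats
  quarter = 1 beat
  half = 2 beats
  half = 2 beats
  dotted half = 3 beats
Sum = 0.5 + 0.5 + 0.5 + 1 + 2 + 2 + 3
= 9.5 beats


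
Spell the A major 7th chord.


Let's work it out.
Major 7th chord = root + major 3rd + perfect 5th + major 7th
Seventh chords stack in thirds, so the letter names are A-C-E-G
Root: A
Major 3rd above A: C#
Perfect 5th above A: E
Major 7th above A: G#
Chord = A C# E G#


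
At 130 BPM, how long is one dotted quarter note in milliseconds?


One quarter-note beat = 60000 / BPM = 60000 / 130 ms
Dotted quarter note = 3/2 × quarter note
Duration = 3/2 × 60000 / 130 = 90000 / 130
= 692.3 ms


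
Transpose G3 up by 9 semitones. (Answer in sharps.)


Reasoning:
G3: chromatic position 7 in octave 3 → absolute = 3×12 + 7 = 43
Transpose up 9: 43 + 9 = 52
52 = 4×12 + 4 → E in octave 4
Result = E4


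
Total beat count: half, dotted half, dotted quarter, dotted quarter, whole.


Reasoning:
Beat values:
  half = 2 beats
  dotted half = 3 beats
  dotted quarter = 1.5 beats
  dotted quarter = 1.5 beats
  whole = 4 beats
Sum = 2 + 3 + 1.5 + 1.5 + 4
= 12 beats


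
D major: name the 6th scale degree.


Let's work it out.
Major scale pattern: W-W-H-W-W-W-H (2-2-1-2-2-2-1 semitones)
Starting from D:
  D + 2 semitones → E
  E + 2 semitones → F#
  F# + 1 semitone → G
  G + 2 semitones → A
  A + 2 semitones → B
  B + 2 semitones → C#
  C# + 1 semitone → D
Scale: D E F# G A B C#
Degree 6 = B


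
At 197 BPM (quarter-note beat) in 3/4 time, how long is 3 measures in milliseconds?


Solution.
Quarter-note beat duration = 60000 / 197 ms
Beats per measure (3/4) = 3
One measure = 3 × 60000 / 197 = 180000 / 197 ms
3 measures = 3 × 180000 / 197 = 540000 / 197
= 2741.1 ms


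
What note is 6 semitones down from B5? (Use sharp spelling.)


B5: chromatic position 11 in octave 5 → absolute = 5×12 + 11 = 71
Transpose down 6: 71 - 6 = 65
65 = 5×12 + 5 → F in octave 5
Result = F5


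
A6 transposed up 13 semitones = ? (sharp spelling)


A6: chromatic position 9 in octave 6 → absolute = 6×12 + 9 = 81
Transpose up 13: 81 + 13 = 94
94 = 7×12 + 10 → A# in octave 7
Result = A#7


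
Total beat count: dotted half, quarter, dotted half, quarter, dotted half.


Solution.
Beat values:
  dotted half = 3 beats
  quarter = 1 beat
  dotted half = 3 beats
  quarter = 1 beat
  dotted half = 3 beats
Sum = 3 + 1 + 3 + 1 + 3
= 11 beats


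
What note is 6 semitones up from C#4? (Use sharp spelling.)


Let's work it out.
C#4: chromatic position 1 in octave 4 → absolute = 4×12 + 1 = 49
Transpose up 6: 49 + 6 = 55
55 = 4×12 + 7 → G in octave 4
Result = G4


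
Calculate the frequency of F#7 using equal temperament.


Solution.
f = 440 × 2^(n/12) where n = semitones from A4
F#7: 33 semitones from A4
f = 440 × 2^(33/12)
f = 2959.96 Hz


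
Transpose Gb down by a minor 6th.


Working:
minor 6th: 6 letter names, 8 semitones
Letter: G - 5 → B
Pitch: Gb - 8 semitones, spelled as a B → Bb
= Bb


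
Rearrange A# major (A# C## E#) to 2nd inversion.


Let's work it out.
Root position: A# C## E#
2nd inversion: move root and 3rd up an octave
Bass note: E#
Notes (bottom to top) = E# A# C##


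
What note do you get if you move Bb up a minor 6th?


Let's work it out.
minor 6th: 6 letter names, 8 semitones
Letter: B + 5 → G
Pitch: Bb + 8 semitones, spelled as a G → Gb
= Gb


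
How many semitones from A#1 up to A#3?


Step by step:
Absolute semitone position = octave×12 + chromatic position
A#1: 1×12 + 10 = 22
A#3: 3×12 + 10 = 46
Difference = 46 - 22 = 24
= 24 semitones


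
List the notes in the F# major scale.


Solution.
Major scale pattern: W-W-H-W-W-W-H (2-2-1-2-2-2-1 semitones)
Starting from F#:
  F# + 2 semitones → G#
  G# + 2 semitones → A#
  A# + 1 semitone → B
  B + 2 semitones → C#
  C# + 2 semitones → D#
  D# + 2 semitones → E#
  E# + 1 semitone → F#
Scale = F# G# A# B C# D# E#


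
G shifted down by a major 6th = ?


Solution.
major 6th: 6 letter names, 9 semitones
Letter: G - 5 → B
Pitch: G - 9 semitones, spelled as a B → Bb
= Bb


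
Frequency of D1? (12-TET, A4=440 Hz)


Let's work it out.
f = 440 × 2^(n/12) where n = semitones from A4
D1: -43 semitones from A4
f = 440 × 2^(-43/12)
f = 36.71 Hz


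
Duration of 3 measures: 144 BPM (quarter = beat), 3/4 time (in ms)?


Let's work it out.
Quarter-note beat duration = 60000 / 144 ms
Beats per measure (3/4) = 3
One measure = 3 × 60000 / 144 = 180000 / 144 ms
3 measures = 3 × 180000 / 144 = 540000 / 144
= 3750.0 ms


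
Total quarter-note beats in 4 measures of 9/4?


Solution.
Time signature 9/4: the bottom number 4 means the quarter note gets one count
The top number 9 means 9 quarter-note beats per measure
Total = 9 × 4 measures
= 36 quarter-note beats


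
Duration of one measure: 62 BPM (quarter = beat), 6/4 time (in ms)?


Let's work it out.
Quarter-note beat duration = 60000 / 62 ms
Beats per measure (6/4) = 6
One measure = 6 × 60000 / 62 = 360000 / 62 ms
= 5806.5 ms


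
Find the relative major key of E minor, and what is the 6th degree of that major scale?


The relative major shares the key signature and is a minor 3rd above the minor tonic
A minor 3rd above E is G
→ relative major of E minor is G major
G major scale: G A B C D E F#
= G major; 6th degree = E


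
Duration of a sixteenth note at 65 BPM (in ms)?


Step by step:
One quarter-note beat = 60000 / BPM = 60000 / 65 ms
Sixteenth note = 1/4 × quarter note
Duration = 1/4 × 60000 / 65 = 15000 / 65
= 230.8 ms


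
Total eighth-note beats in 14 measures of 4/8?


Solution.
Time signature 4/8: the bottom number 8 means the eighth note gets one count
The top number 4 means 4 eighth-note beats per measure
Total = 4 × 14 measures
= 56 eighth-note beats


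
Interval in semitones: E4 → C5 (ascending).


Working:
Absolute semitone position = octave×12 + chromatic position
E4: 4×12 + 4 = 52
C5: 5×12 + 0 = 60
Difference = 60 - 52 = 8
= 8 semitones


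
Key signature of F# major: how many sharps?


Let's work it out.
Sharp major keys follow the circle of fifths: C(0), G(1), D(2), A(3), E(4), B(5), F#(6), C#(7)
F# major has 6 sharps
Order of sharps: F# C# G# D# A# E# B# → first 6: F#, C#, G#, D#, A#, E#
= 6 sharps


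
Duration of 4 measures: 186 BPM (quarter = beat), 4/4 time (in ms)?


Step by step:
Quarter-note beat duration = 60000 / 186 ms
Beats per measure (4/4) = 4
One measure = 4 × 60000 / 186 = 240000 / 186 ms
4 measures = 4 × 240000 / 186 = 960000 / 186
= 5161.3 ms


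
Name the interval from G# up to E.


Working:
Letter names: G → E spans 6 letter names → a 6th
Semitones: G# → E = 8 half-steps
A 6th of 8 semitones is a minor 6th
= minor 6th


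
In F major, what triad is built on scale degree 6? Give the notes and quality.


F major scale: F G A Bb C D E
Diatonic triad on degree 6 stacks scale notes 6, 1, 3: D F A
D→F = 3 semitones; D→A = 7 semitones → minor triad
= D F A (minor)


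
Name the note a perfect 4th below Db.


Solution.
A 4th spans 4 letter names, so from D we land on A
A perfect 4th = 5 semitones below Db
Spell A at that pitch: Ab
= Ab


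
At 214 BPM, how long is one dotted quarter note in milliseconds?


Solution.
One quarter-note beat = 60000 / BPM = 60000 / 214 ms
Dotted quarter note = 3/2 × quarter note
Duration = 3/2 × 60000 / 214 = 90000 / 214
= 420.6 ms


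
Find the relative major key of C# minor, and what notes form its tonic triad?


The relative major shares the key signature and is a minor 3rd above the minor tonic
A minor 3rd above C# is E
→ relative major of C# minor is E major
Tonic triad of E major = root + major 3rd + perfect 5th = E G# B
= E major; triad = E G# B


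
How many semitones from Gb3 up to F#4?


Working:
Absolute semitone position = octave×12 + chromatic position
Gb3: 3×12 + 6 = 42
F#4: 4×12 + 6 = 54
Difference = 54 - 42 = 12
= 12 semitones


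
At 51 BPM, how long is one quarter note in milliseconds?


Step by step:
One quarter-note beat = 60000 / BPM = 60000 / 51 ms
Duration = 60000 / 51
= 1176.5 ms


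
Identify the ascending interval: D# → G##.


Letter names: D → G spans 4 letter names → a 4th
Semitones: D# → G## = 6 half-steps
A 4th of 6 semitones is an augmented 4th
= augmented 4th


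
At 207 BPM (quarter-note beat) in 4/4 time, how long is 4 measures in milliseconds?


Quarter-note beat duration = 60000 / 207 ms
Beats per measure (4/4) = 4
One measure = 4 × 60000 / 207 = 240000 / 207 ms
4 measures = 4 × 240000 / 207 = 960000 / 207
= 4637.7 ms


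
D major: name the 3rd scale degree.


Let's work it out.
Major scale pattern: W-W-H-W-W-W-H (2-2-1-2-2-2-1 semitones)
Starting from D:
  D + 2 semitones → E
  E + 2 semitones → F#
  F# + 1 semitone → G
  G + 2 semitones → A
  A + 2 semitones → B
  B + 2 semitones → C#
  C# + 1 semitone → D
Scale: D E F# G A B C#
Degree 3 = F#


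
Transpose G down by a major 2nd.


major 2nd: 2 letter names, 2 semitones
Letter: G - 1 → F
Pitch: G - 2 semitones, spelled as an F → F
= F


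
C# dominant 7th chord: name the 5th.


Solution.
Dominant 7th chord = root + major 3rd + perfect 5th + minor 7th
Seventh chords stack in thirds, so the letter names are C-E-G-B
Root: C#
Major 3rd above C#: E#
Perfect 5th above C#: G#
Minor 7th above C#: B
The 5th = G#


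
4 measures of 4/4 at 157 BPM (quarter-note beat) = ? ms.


Quarter-note beat duration = 60000 / 157 ms
Beats per measure (4/4) = 4
One measure = 4 × 60000 / 157 = 240000 / 157 ms
4 measures = 4 × 240000 / 157 = 960000 / 157
= 6114.6 ms


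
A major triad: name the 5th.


Solution.
Major triad = root + major 3rd (4 semitones) + perfect 5th (7 semitones)
A triad on A stacks thirds, so the chord tones use letter names A-C-E
Root: A
Major 3rd above A: C#
Perfect 5th above A: E
The 5th = E


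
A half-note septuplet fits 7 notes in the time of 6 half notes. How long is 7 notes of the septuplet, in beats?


Step by step:
Septuplet: 7 notes occupy the space of 6 half notes
Space = 6 × 2 = 12 beats
Each septuplet note = 12 / 7 = 12/7 beats
7 notes = 7 × 12/7 = 12
= 12 beats


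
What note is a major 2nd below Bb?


Working:
A 2nd spans 2 letter names, so from B we land on A
A major 2nd = 2 semitones below Bb
Spell A at that pitch: Ab
= Ab


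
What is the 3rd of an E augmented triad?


Let's work it out.
Augmented triad = root + major 3rd (4 semitones) + augmented 5th (8 semitones)
A triad on E stacks thirds, so the chord tones use letter names E-G-B
Root: E
Major 3rd above E: G#
Augmented 5th above E: B#
The 3rd = G#


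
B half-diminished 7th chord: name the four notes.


Solution.
Half-diminished 7th chord = root + minor 3rd + diminished 5th + minor 7th
Seventh chords stack in thirds, so the letter names are B-D-F-A
Root: B
Minor 3rd above B: D
Diminished 5th above B: F
Minor 7th above B: A
Chord = B D F A


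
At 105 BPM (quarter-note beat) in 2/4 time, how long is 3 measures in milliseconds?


Let's work it out.
Quarter-note beat duration = 60000 / 105 ms
Beats per measure (2/4) = 2
One measure = 2 × 60000 / 105 = 120000 / 105 ms
3 measures = 3 × 120000 / 105 = 360000 / 105
= 3428.6 ms


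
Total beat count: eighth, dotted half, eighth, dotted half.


Step by step:
Beat values:
  eighth = 0.5 beats
  dotted half = 3 beats
  eighth = 0.5 beats
  dotted half = 3 beats
Sum = 0.5 + 3 + 0.5 + 3
= 7 beats


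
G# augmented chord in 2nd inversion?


Working:
Root position: G# B# D##
2nd inversion: move root and 3rd up an octave
Bass note: D##
Notes (bottom to top) = D## G# B#


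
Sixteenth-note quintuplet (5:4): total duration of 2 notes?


Quintuplet: 5 notes occupy the space of 4 sixteenth notes
Space = 4 × 1/4 = 1 beat
Each quintuplet note = 1 / 5 = 1/5 beats
2 notes = 2 × 1/5 = 2/5
= 2/5 beats


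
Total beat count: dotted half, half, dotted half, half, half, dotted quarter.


Step by step:
Beat values:
  dotted half = 3 beats
  half = 2 beats
  dotted half = 3 beats
  half = 2 beats
  half = 2 beats
  dotted quarter = 1.5 beats
Sum = 3 + 2 + 3 + 2 + 2 + 1.5
= 13.5 beats


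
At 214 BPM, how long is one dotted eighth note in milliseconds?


Step by step:
One quarter-note beat = 60000 / BPM = 60000 / 214 ms
Dotted eighth note = 3/4 × quarter note
Duration = 3/4 × 60000 / 214 = 45000 / 214
= 210.3 ms


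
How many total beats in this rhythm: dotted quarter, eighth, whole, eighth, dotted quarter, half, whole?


Solution.
Beat values:
  dotted quarter = 1.5 beats
  eighth = 0.5 beats
  whole = 4 beats
  eighth = 0.5 beats
  dotted quarter = 1.5 beats
  half = 2 beats
  whole = 4 beats
Sum = 1.5 + 0.5 + 4 + 0.5 + 1.5 + 2 + 4
= 14 beats


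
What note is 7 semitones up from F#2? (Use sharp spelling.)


Reasoning:
F#2: chromatic position 6 in octave 2 → absolute = 2×12 + 6 = 30
Transpose up 7: 30 + 7 = 37
37 = 3×12 + 1 → C# in octave 3
Result = C#3


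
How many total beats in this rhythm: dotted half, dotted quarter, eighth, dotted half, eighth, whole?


Working:
Beat values:
  dotted half = 3 beats
  dotted quarter = 1.5 beats
  eighth = 0.5 beats
  dotted half = 3 beats
  eighth = 0.5 beats
  whole = 4 beats
Sum = 3 + 1.5 + 0.5 + 3 + 0.5 + 4
= 12.5 beats


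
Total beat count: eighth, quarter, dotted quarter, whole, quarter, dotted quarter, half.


Beat values:
  eighth = 0.5 beats
  quarter = 1 beat
  dotted quarter = 1.5 beats
  whole = 4 beats
  quarter = 1 beat
  dotted quarter = 1.5 beats
  half = 2 beats
Sum = 0.5 + 1 + 1.5 + 4 + 1 + 1.5 + 2
= 11.5 beats


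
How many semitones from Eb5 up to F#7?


Working:
Absolute semitone position = octave×12 + chromatic position
Eb5: 5×12 + 3 = 63
F#7: 7×12 + 6 = 90
Difference = 90 - 63 = 27
= 27 semitones


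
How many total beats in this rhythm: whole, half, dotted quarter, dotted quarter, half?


Reasoning:
Beat values:
  whole = 4 beats
  half = 2 beats
  dotted quarter = 1.5 beats
  dotted quarter = 1.5 beats
  half = 2 beats
Sum = 4 + 2 + 1.5 + 1.5 + 2
= 11 beats


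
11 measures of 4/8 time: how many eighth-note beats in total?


Working:
Time signature 4/8: the bottom number 8 means the eighth note gets one count
The top number 4 means 4 eighth-note beats per measure
Total = 4 × 11 measures
= 44 eighth-note beats


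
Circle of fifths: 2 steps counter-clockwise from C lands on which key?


Let's work it out.
Each counter-clockwise step moves down a perfect 5th (= up a perfect 4th)
From C: C → F → Bb
= Bb


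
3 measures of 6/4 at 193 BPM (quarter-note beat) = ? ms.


Quarter-note beat duration = 60000 / 193 ms
Beats per measure (6/4) = 6
One measure = 6 × 60000 / 193 = 360000 / 193 ms
3 measures = 3 × 360000 / 193 = 1080000 / 193
= 5595.9 ms


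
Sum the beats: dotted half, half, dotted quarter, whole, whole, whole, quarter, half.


Working:
Beat values:
  dotted half = 3 beats
  half = 2 beats
  dotted quarter = 1.5 beats
  whole = 4 beats
  whole = 4 beats
  whole = 4 beats
  quarter = 1 beat
  half = 2 beats
Sum = 3 + 2 + 1.5 + 4 + 4 + 4 + 1 + 2
= 21.5 beats


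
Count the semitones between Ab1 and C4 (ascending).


Working:
Absolute semitone position = octave×12 + chromatic position
Ab1: 1×12 + 8 = 20
C4: 4×12 + 0 = 48
Difference = 48 - 20 = 28
= 28 semitones


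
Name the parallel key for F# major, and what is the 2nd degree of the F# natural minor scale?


Let's work it out.
Parallel keys share the same tonic but differ in mode
F# major → parallel is F# minor
F# natural minor scale: F# G# A B C# D E
= F# minor; 2nd degree = G#


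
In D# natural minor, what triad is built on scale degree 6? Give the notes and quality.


Step by step:
D# natural minor scale: D# E# F# G# A# B C#
Diatonic triad on degree 6 stacks scale notes 6, 1, 3: B D# F#
B→D# = 4 semitones; B→F# = 7 semitones → major triad
= B D# F# (major)


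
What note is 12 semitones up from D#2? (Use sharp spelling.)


D#2: chromatic position 3 in octave 2 → absolute = 2×12 + 3 = 27
Transpose up 12: 27 + 12 = 39
39 = 3×12 + 3 → D# in octave 3
Result = D#3


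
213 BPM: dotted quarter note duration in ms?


One quarter-note beat = 60000 / BPM = 60000 / 213 ms
Dotted quarter note = 3/2 × quarter note
Duration = 3/2 × 60000 / 213 = 90000 / 213
= 422.5 ms


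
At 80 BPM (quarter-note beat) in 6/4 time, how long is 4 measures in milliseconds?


Working:
Quarter-note beat duration = 60000 / 80 ms
Beats per measure (6/4) = 6
One measure = 6 × 60000 / 80 = 360000 / 80 ms
4 measures = 4 × 360000 / 80 = 1440000 / 80
= 18000.0 ms


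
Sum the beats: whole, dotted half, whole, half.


Beat values:
  whole = 4 beats
  dotted half = 3 beats
  whole = 4 beats
  half = 2 beats
Sum = 4 + 3 + 4 + 2
= 13 beats


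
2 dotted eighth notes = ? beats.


Step by step:
Base eighth note = 1/2 beats
Dot 1 adds half the previous value: +1/4
One dotted eighth = 1/2 + 1/4 = 3/4
2 of them = 2 × 3/4 = 3/2
= 3/2 beats


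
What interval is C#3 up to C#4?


Letter names: C → C spans 8 letter names → an octave
Semitones: C#3 → C#4 = 12 half-steps
An octave of 12 semitones is a perfect octave
= perfect octave


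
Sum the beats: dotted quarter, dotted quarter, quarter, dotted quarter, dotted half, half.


Let's work it out.
Beat values:
  dotted quarter = 1.5 beats
  dotted quarter = 1.5 beats
  quarter = 1 beat
  dotted quarter = 1.5 beats
  dotted half = 3 beats
  half = 2 beats
Sum = 1.5 + 1.5 + 1 + 1.5 + 3 + 2
= 10.5 beats


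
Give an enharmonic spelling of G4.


Let's work it out.
Enharmonic notes sound the same pitch but are spelled with different letter names
G and F## name the same pitch class
= F##4


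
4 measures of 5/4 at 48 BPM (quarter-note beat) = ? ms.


Let's work it out.
Quarter-note beat duration = 60000 / 48 ms
Beats per measure (5/4) = 5
One measure = 5 × 60000 / 48 = 300000 / 48 ms
4 measures = 4 × 300000 / 48 = 1200000 / 48
= 25000.0 ms


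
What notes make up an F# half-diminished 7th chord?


Let's work it out.
Half-diminished 7th chord = root + minor 3rd + diminished 5th + minor 7th
Seventh chords stack in thirds, so the letter names are F-A-C-E
Root: F#
Minor 3rd above F#: A
Diminished 5th above F#: C
Minor 7th above F#: E
Chord = F# A C E


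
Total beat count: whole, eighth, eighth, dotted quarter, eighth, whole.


Step by step:
Beat values:
  whole = 4 beats
  eighth = 0.5 beats
  eighth = 0.5 beats
  dotted quarter = 1.5 beats
  eighth = 0.5 beats
  whole = 4 beats
Sum = 4 + 0.5 + 0.5 + 1.5 + 0.5 + 4
= 11 beats


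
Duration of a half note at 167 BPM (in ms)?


Step by step:
One quarter-note beat = 60000 / BPM = 60000 / 167 ms
Half note = 2 × quarter note
Duration = 2 × 60000 / 167 = 120000 / 167
= 718.6 ms


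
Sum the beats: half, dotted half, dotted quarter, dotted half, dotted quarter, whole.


Solution.
Beat values:
  half = 2 beats
  dotted half = 3 beats
  dotted quarter = 1.5 beats
  dotted half = 3 beats
  dotted quarter = 1.5 beats
  whole = 4 beats
Sum = 2 + 3 + 1.5 + 3 + 1.5 + 4
= 15 beats


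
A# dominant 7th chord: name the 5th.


Step by step:
Dominant 7th chord = root + major 3rd + perfect 5th + minor 7th
Seventh chords stack in thirds, so the letter names are A-C-E-G
Root: A#
Major 3rd above A#: C##
Perfect 5th above A#: E#
Minor 7th above A#: G#
The 5th = E#


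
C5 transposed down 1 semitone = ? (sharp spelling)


Reasoning:
C5: chromatic position 0 in octave 5 → absolute = 5×12 + 0 = 60
Transpose down 1: 60 - 1 = 59
59 = 4×12 + 11 → B in octave 4
Result = B4


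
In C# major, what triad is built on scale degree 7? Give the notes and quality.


Reasoning:
C# major scale: C# D# E# F# G# A# B#
Diatonic triad on degree 7 stacks scale notes 7, 2, 4: B# D# F#
B#→D# = 3 semitones; B#→F# = 6 semitones → diminished triad
= B# D# F# (diminished)


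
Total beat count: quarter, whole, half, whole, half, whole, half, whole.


Working:
Beat values:
  quarter = 1 beat
  whole = 4 beats
  half = 2 beats
  whole = 4 beats
  half = 2 beats
  whole = 4 beats
  half = 2 beats
  whole = 4 beats
Sum = 1 + 4 + 2 + 4 + 2 + 4 + 2 + 4
= 23 beats


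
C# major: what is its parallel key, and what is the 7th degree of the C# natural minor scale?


Parallel keys share the same tonic but differ in mode
C# major → parallel is C# minor
C# natural minor scale: C# D# E F# G# A B
= C# minor; 7th degree = B


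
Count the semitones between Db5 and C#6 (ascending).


Working:
Absolute semitone position = octave×12 + chromatic position
Db5: 5×12 + 1 = 61
C#6: 6×12 + 1 = 73
Difference = 73 - 61 = 12
= 12 semitones


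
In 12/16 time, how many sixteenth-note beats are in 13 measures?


Step by step:
Time signature 12/16: the bottom number 16 means the sixteenth note gets one count
The top number 12 means 12 sixteenth-note beats per measure
Total = 12 × 13 measures
= 156 sixteenth-note beats


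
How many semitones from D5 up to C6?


Absolute semitone position = octave×12 + chromatic position
D5: 5×12 + 2 = 62
C6: 6×12 + 0 = 72
Difference = 72 - 62 = 10
= 10 semitones


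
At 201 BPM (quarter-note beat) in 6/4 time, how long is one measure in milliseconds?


Quarter-note beat duration = 60000 / 201 ms
Beats per measure (6/4) = 6
One measure = 6 × 60000 / 201 = 360000 / 201 ms
= 1791.0 ms


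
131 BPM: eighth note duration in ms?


One quarter-note beat = 60000 / BPM = 60000 / 131 ms
Eighth note = 1/2 × quarter note
Duration = 1/2 × 60000 / 131 = 30000 / 131
= 229.0 ms


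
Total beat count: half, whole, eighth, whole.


Working:
Beat values:
  half = 2 beats
  whole = 4 beats
  eighth = 0.5 beats
  whole = 4 beats
Sum = 2 + 4 + 0.5 + 4
= 10.5 beats


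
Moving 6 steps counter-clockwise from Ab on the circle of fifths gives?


Solution.
Each counter-clockwise step moves down a perfect 5th (= up a perfect 4th)
From Ab: Ab → Db → F#/Gb → B → E → A → D
= D


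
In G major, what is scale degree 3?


Reasoning:
Major scale pattern: W-W-H-W-W-W-H (2-2-1-2-2-2-1 semitones)
Starting from G:
  G + 2 semitones → A
  A + 2 semitones → B
  B + 1 semitone → C
  C + 2 semitones → D
  D + 2 semitones → E
  E + 2 semitones → F#
  F# + 1 semitone → G
Scale: G A B C D E F#
Degree 3 = B


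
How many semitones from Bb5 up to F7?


Reasoning:
Absolute semitone position = octave×12 + chromatic position
Bb5: 5×12 + 10 = 70
F7: 7×12 + 5 = 89
Difference = 89 - 70 = 19
= 19 semitones


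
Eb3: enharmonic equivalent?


Step by step:
Enharmonic notes sound the same pitch but are spelled with different letter names
Eb and D# name the same pitch class
= D#3


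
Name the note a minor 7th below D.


Step by step:
A 7th spans 7 letter names, so from D we land on E
A minor 7th = 10 semitones below D
Spell E at that pitch: E
= E


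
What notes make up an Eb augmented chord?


Step by step:
Augmented triad = root + major 3rd (4 semitones) + augmented 5th (8 semitones)
A triad on Eb stacks thirds, so the chord tones use letter names E-G-B
Root: Eb
Major 3rd above Eb: G
Augmented 5th above Eb: B
Chord = Eb G B


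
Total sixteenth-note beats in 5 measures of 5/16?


Step by step:
Time signature 5/16: the bottom number 16 means the sixteenth note gets one count
The top number 5 means 5 sixteenth-note beats per measure
Total = 5 × 5 measures
= 25 sixteenth-note beats


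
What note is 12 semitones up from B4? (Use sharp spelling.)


Solution.
B4: chromatic position 11 in octave 4 → absolute = 4×12 + 11 = 59
Transpose up 12: 59 + 12 = 71
71 = 5×12 + 11 → B in octave 5
Result = B5


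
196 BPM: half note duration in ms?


One quarter-note beat = 60000 / BPM = 60000 / 196 ms
Half note = 2 × quarter note
Duration = 2 × 60000 / 196 = 120000 / 196
= 612.2 ms


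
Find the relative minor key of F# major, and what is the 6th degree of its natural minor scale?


Solution.
The relative minor shares the major's key signature and starts on its 6th degree
6th degree = a major 6th above the tonic; a major 6th above F# is D#
→ relative minor of F# major is D# minor
D# natural minor scale: D# E# F# G# A# B C#
= D# minor; 6th degree = B
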